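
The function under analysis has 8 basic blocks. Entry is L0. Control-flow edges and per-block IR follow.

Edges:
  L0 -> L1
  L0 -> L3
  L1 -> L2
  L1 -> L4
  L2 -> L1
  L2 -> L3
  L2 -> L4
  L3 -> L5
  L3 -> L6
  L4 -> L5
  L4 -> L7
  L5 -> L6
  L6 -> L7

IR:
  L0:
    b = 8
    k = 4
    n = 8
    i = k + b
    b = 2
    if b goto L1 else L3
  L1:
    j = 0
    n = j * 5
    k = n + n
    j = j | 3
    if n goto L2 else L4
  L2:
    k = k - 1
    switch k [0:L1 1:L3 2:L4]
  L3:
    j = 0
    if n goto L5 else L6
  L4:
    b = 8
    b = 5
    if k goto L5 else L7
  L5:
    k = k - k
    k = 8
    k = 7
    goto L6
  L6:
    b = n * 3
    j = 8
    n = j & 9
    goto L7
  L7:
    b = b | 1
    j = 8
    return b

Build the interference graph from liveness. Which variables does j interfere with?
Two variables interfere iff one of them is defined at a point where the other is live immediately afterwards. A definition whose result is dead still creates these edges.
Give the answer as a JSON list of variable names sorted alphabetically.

Block summaries:
  L0 def {b,i,k,n} use ∅
  L1 def {j,k,n} use ∅
  L2 def {k} use {k}
  L3 def {j} use {n}
  L4 def {b} use {k}
  L5 def {k} use {k}
  L6 def {b,j,n} use {n}
  L7 def {b,j} use {b}

Liveness:
  L0: in=∅ out={k,n}
  L1: in=∅ out={k,n}
  L2: in={k,n} out={k,n}
  L3: in={k,n} out={k,n}
  L4: in={k,n} out={b,k,n}
  L5: in={k,n} out={n}
  L6: in={n} out={b}
  L7: in={b} out=∅

Interference:
  b — {j,k,n}
  i — {k,n}
  j — {b,k,n}
  k — {b,i,j,n}
  n — {b,i,j,k}

N(j) = ["b", "k", "n"]

Answer: ["b", "k", "n"]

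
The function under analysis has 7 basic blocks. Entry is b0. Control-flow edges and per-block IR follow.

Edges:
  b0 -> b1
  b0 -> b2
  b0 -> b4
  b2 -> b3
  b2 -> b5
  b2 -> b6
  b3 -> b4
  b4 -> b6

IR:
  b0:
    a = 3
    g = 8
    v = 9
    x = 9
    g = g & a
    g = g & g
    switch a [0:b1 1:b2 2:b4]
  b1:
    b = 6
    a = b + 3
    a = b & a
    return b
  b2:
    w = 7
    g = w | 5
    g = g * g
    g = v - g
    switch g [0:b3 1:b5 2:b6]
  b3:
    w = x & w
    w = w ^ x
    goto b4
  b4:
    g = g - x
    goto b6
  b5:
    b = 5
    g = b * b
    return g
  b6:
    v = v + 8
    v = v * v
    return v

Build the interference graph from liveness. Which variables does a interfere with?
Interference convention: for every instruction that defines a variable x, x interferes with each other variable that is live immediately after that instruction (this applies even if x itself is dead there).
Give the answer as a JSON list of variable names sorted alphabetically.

def/use:
  b0 def {a,g,v,x} use ∅
  b1 def {a,b} use ∅
  b2 def {g,w} use {v}
  b3 def {w} use {w,x}
  b4 def {g} use {g,x}
  b5 def {b,g} use ∅
  b6 def {v} use {v}

Liveness:
  live b0: ∅→{g,v,x}
  live b1: ∅→∅
  live b2: {v,x}→{g,v,w,x}
  live b3: {g,v,w,x}→{g,v,x}
  live b4: {g,v,x}→{v}
  live b5: ∅→∅
  live b6: {v}→∅

Interfere edges:
  a: {b,g,v,x}
  b: {a}
  g: {a,v,w,x}
  v: {a,g,w,x}
  w: {g,v,x}
  x: {a,g,v,w}

N(a) = ["b", "g", "v", "x"]

Answer: ["b", "g", "v", "x"]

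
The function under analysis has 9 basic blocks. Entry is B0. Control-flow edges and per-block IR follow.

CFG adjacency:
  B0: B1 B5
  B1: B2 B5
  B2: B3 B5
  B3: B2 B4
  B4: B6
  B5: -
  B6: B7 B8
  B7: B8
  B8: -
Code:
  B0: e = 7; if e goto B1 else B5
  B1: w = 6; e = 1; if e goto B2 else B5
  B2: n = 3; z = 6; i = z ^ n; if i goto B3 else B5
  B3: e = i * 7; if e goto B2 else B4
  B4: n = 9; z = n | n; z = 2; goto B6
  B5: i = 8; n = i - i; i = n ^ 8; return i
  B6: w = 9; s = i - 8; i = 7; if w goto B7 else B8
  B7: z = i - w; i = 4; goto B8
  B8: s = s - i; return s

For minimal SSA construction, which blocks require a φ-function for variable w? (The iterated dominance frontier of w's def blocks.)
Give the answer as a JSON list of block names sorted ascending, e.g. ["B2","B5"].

Answer: ["B5"]

Analysis:
idom tree: B1←B0 B2←B1 B3←B2 B4←B3 B5←B0 B6←B4 B7←B6 B8←B6
Join-block Dom:
  B2: preds {B1,B3}: {B0,B1} ∩ {B0,B1,B2,B3} = {B0,B1}; idom=B1
  B5: preds {B0,B1,B2}: {B0} ∩ {B0,B1} ∩ {B0,B1,B2} = {B0}; idom=B0
  B8: preds {B6,B7}: {B0,B1,B2,B3,B4,B6} ∩ {B0,B1,B2,B3,B4,B6,B7} = {B0,B1,B2,B3,B4,B6}; idom=B6

DF derivation:
  B2←B1: walk · to B1
  B2←B3: walk B3→B2 to B1
  B5←B0: walk · to B0
  B5←B1: walk B1 to B0
  B5←B2: walk B2→B1 to B0
  B8←B6: walk · to B6
  B8←B7: walk B7 to B6
  B0 → ∅
  B1 → {B5}
  B2 → {B2,B5}
  B3 → {B2}
  B4 → ∅
  B5 → ∅
  B6 → ∅
  B7 → {B8}
  B8 → ∅

φ for w: defs {B1,B6}
  DF⁺ = {B5}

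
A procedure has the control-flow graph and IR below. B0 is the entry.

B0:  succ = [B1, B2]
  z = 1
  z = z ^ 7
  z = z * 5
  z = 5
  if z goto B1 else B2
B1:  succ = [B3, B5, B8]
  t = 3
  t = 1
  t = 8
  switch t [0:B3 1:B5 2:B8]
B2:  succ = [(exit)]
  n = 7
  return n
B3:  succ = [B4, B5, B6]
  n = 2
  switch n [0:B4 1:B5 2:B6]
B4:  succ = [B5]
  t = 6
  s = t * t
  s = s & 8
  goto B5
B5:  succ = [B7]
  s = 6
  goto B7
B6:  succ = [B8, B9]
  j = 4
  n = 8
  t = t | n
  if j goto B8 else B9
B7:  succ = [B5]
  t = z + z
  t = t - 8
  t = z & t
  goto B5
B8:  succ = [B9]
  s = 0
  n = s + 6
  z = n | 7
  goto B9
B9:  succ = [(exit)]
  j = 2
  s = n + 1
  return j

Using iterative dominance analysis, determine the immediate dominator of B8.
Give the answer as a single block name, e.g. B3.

Answer: B1

Working:
idom tree: B1←B0 B2←B0 B3←B1 B4←B3 B5←B1 B6←B3 B7←B5 B8←B1 B9←B1
Dom at joins:
  B5: preds {B1,B3,B4,B7}: {B0,B1} ∩ {B0,B1,B3} ∩ {B0,B1,B3,B4} ∩ {B0,B1,B5,B7} = {B0,B1}; idom=B1
  B8: preds {B1,B6}: {B0,B1} ∩ {B0,B1,B3,B6} = {B0,B1}; idom=B1
  B9: preds {B6,B8}: {B0,B1,B3,B6} ∩ {B0,B1,B8} = {B0,B1}; idom=B1

idom(B8) = B1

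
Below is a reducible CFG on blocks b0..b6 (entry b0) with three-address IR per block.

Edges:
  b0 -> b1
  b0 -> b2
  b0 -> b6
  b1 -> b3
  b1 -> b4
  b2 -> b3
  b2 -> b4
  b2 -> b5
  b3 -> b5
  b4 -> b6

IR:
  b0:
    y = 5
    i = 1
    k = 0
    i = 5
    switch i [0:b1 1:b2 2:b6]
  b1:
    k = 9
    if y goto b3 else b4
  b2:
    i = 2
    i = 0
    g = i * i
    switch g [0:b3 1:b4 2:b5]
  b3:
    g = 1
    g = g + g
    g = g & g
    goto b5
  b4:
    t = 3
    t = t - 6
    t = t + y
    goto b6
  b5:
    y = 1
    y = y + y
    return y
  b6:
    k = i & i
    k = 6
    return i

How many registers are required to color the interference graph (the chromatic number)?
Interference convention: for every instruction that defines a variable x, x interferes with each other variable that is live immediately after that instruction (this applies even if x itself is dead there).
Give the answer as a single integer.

Block summaries:
  b0: {i,k,y} / ∅
  b1: {k} / {y}
  b2: {g,i} / ∅
  b3: {g} / ∅
  b4: {t} / {y}
  b5: {y} / ∅
  b6: {k} / {i}

Backward fixpoint:
  b0: in=∅ out={i,y}
  b1: in={i,y} out={i,y}
  b2: in={y} out={i,y}
  b3: in=∅ out=∅
  b4: in={i,y} out={i}
  b5: in=∅ out=∅
  b6: in={i} out=∅

Conflict graph:
  g — {i,y}
  i — {g,k,t,y}
  k — {i,y}
  t — {i,y}
  y — {g,i,k,t}

Chromatic number:
  clique {g,i,y} ⇒ need ≥ 3
  assign g→r2 i→r0 k→r2 t→r2 y→r1 — no edge inside a register ⇒ χ ≤ 3
  χ = 3

Answer: 3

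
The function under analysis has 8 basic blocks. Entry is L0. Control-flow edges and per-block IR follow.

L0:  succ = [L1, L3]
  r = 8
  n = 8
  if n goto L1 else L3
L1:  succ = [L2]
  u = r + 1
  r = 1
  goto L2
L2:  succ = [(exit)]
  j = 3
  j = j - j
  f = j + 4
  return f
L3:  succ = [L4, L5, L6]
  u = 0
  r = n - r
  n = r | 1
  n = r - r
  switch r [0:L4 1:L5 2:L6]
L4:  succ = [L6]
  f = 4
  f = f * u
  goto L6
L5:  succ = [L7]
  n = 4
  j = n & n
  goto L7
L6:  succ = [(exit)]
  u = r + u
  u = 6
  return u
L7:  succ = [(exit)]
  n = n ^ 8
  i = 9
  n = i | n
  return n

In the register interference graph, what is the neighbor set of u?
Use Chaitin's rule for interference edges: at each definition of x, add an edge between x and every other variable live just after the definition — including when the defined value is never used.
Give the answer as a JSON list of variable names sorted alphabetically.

Answer: ["f", "n", "r"]

Derivation:
Block summaries:
  L0: {n,r} / ∅
  L1: {r,u} / {r}
  L2: {f,j} / ∅
  L3: {n,r,u} / {n,r}
  L4: {f} / {u}
  L5: {j,n} / ∅
  L6: {u} / {r,u}
  L7: {i,n} / {n}

Live sets:
  live L0: ∅→{n,r}
  live L1: {r}→∅
  live L2: ∅→∅
  live L3: {n,r}→{r,u}
  live L4: {r,u}→{r,u}
  live L5: ∅→{n}
  live L6: {r,u}→∅
  live L7: {n}→∅

Interfere edges:
  f↔{r,u}
  i↔{n}
  j↔{n}
  n↔{i,j,r,u}
  r↔{f,n,u}
  u↔{f,n,r}

N(u) = ["f", "n", "r"]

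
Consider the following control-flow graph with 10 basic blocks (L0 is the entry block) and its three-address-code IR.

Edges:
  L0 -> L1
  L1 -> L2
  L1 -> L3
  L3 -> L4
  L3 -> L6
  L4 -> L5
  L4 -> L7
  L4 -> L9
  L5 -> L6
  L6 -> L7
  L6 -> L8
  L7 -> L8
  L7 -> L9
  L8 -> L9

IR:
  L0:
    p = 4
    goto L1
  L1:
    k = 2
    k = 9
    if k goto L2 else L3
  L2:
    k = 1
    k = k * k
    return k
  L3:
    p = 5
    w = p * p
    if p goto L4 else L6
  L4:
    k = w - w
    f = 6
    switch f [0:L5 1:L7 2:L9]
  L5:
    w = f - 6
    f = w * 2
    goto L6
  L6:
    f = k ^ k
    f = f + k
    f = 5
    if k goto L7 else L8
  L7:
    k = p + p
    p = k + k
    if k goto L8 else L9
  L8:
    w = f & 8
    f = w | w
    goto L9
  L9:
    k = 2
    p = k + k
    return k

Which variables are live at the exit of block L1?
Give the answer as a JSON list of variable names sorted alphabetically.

Answer: ["k"]

Working:
Per-block:
  L0: {p} / ∅
  L1: {k} / ∅
  L2: {k} / ∅
  L3: {p,w} / ∅
  L4: {f,k} / {w}
  L5: {f,w} / {f}
  L6: {f} / {k}
  L7: {k,p} / {p}
  L8: {f,w} / {f}
  L9: {k,p} / ∅

Liveness:
  L0: in=∅ out=∅
  L1: in=∅ out={k}
  L2: in=∅ out=∅
  L3: in={k} out={k,p,w}
  L4: in={p,w} out={f,k,p}
  L5: in={f,k,p} out={k,p}
  L6: in={k,p} out={f,p}
  L7: in={f,p} out={f}
  L8: in={f} out=∅
  L9: in=∅ out=∅

live-out(L1) = ["k"]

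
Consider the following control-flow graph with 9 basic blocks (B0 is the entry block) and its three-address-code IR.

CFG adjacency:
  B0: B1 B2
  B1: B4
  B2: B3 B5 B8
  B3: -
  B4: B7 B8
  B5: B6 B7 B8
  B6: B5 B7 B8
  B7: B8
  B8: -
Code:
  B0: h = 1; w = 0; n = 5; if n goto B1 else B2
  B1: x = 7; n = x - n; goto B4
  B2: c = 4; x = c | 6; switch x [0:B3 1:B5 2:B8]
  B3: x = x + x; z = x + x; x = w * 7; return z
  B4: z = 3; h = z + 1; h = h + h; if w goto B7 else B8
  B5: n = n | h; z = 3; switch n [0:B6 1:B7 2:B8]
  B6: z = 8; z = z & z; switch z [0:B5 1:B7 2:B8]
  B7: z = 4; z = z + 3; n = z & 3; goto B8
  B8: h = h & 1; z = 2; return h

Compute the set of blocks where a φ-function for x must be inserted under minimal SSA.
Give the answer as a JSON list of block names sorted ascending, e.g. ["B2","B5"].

idom tree: B1←B0 B2←B0 B3←B2 B4←B1 B5←B2 B6←B5 B7←B0 B8←B0
Dom at joins:
  B5: preds {B2,B6}: {B0,B2} ∩ {B0,B2,B5,B6} = {B0,B2}; idom=B2
  B7: preds {B4,B5,B6}: {B0,B1,B4} ∩ {B0,B2,B5} ∩ {B0,B2,B5,B6} = {B0}; idom=B0
  B8: preds {B2,B4,B5,B6,B7}: {B0,B2} ∩ {B0,B1,B4} ∩ {B0,B2,B5} ∩ {B0,B2,B5,B6} ∩ {B0,B7} = {B0}; idom=B0

DF derivation:
  join B5 pred B2: · stop@B2
  join B5 pred B6: B6→B5 stop@B2
  join B7 pred B4: B4→B1 stop@B0
  join B7 pred B5: B5→B2 stop@B0
  join B7 pred B6: B6→B5→B2 stop@B0
  join B8 pred B2: B2 stop@B0
  join B8 pred B4: B4→B1 stop@B0
  join B8 pred B5: B5→B2 stop@B0
  join B8 pred B6: B6→B5→B2 stop@B0
  join B8 pred B7: B7 stop@B0
  DF(B0)=∅
  DF(B1)={B7,B8}
  DF(B2)={B7,B8}
  DF(B3)=∅
  DF(B4)={B7,B8}
  DF(B5)={B5,B7,B8}
  DF(B6)={B5,B7,B8}
  DF(B7)={B8}
  DF(B8)=∅

φ for x: defs {B1,B2,B3}
  DF⁺ = {B7,B8}

Answer: ["B7", "B8"]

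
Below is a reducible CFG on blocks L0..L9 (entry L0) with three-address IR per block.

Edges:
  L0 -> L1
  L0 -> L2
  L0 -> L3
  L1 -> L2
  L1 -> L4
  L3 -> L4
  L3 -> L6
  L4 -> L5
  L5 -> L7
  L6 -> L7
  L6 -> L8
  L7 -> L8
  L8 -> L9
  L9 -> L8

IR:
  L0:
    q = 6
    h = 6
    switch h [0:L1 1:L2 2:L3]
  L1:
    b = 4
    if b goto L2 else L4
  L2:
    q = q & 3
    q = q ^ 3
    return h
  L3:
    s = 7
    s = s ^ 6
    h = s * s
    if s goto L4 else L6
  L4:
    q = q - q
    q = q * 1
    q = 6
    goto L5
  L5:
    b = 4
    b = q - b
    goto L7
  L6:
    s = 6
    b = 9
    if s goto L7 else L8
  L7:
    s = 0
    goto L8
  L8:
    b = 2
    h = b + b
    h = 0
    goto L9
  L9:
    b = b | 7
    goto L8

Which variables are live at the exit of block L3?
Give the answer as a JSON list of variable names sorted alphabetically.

Per-block:
  L0 def {h,q} use ∅
  L1 def {b} use ∅
  L2 def {q} use {h,q}
  L3 def {h,s} use ∅
  L4 def {q} use {q}
  L5 def {b} use {q}
  L6 def {b,s} use ∅
  L7 def {s} use ∅
  L8 def {b,h} use ∅
  L9 def {b} use {b}

Liveness:
  L0: in=∅ out={h,q}
  L1: in={h,q} out={h,q}
  L2: in={h,q} out=∅
  L3: in={q} out={q}
  L4: in={q} out={q}
  L5: in={q} out=∅
  L6: in=∅ out=∅
  L7: in=∅ out=∅
  L8: in=∅ out={b}
  L9: in={b} out=∅

live-out(L3) = ["q"]

Answer: ["q"]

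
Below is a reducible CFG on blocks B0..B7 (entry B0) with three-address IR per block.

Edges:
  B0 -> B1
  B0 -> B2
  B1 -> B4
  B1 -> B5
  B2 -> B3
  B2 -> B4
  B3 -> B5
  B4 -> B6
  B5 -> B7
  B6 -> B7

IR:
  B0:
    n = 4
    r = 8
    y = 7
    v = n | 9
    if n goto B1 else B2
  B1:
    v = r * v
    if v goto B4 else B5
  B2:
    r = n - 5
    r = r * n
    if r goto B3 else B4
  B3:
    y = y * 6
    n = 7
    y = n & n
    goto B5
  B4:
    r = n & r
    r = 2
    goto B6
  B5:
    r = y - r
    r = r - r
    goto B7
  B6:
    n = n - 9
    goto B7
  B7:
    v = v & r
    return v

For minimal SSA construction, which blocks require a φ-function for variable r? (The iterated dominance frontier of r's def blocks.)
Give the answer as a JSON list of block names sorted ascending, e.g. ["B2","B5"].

Answer: ["B4", "B5", "B7"]

Analysis:
idom tree: B1←B0 B2←B0 B3←B2 B4←B0 B5←B0 B6←B4 B7←B0
Dom∩ at merges:
  B4: preds {B1,B2}: {B0,B1} ∩ {B0,B2} = {B0}; idom=B0
  B5: preds {B1,B3}: {B0,B1} ∩ {B0,B2,B3} = {B0}; idom=B0
  B7: preds {B5,B6}: {B0,B5} ∩ {B0,B4,B6} = {B0}; idom=B0

DF derivation:
  B4←B1: walk B1 to B0
  B4←B2: walk B2 to B0
  B5←B1: walk B1 to B0
  B5←B3: walk B3→B2 to B0
  B7←B5: walk B5 to B0
  B7←B6: walk B6→B4 to B0
  DF(B0)=∅
  DF(B1)={B4,B5}
  DF(B2)={B4,B5}
  DF(B3)={B5}
  DF(B4)={B7}
  DF(B5)={B7}
  DF(B6)={B7}
  DF(B7)=∅

φ for r: defs {B0,B2,B4,B5}
  DF⁺ = {B4,B5,B7}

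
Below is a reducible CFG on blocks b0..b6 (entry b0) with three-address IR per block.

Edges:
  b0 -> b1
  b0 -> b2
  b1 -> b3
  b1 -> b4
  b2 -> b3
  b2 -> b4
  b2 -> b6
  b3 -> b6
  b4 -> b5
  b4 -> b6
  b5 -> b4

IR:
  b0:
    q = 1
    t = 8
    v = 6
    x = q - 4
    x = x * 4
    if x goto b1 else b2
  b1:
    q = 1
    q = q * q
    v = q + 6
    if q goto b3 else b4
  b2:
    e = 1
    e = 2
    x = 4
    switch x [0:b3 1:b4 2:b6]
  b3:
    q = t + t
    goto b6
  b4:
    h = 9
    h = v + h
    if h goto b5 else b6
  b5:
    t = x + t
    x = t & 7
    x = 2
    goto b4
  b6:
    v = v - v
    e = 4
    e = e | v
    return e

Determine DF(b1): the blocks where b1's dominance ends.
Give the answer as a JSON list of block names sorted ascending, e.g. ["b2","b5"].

idom tree: b1←b0 b2←b0 b3←b0 b4←b0 b5←b4 b6←b0
Dom∩ at merges:
  b3: preds {b1,b2}: {b0,b1} ∩ {b0,b2} = {b0}; idom=b0
  b4: preds {b1,b2,b5}: {b0,b1} ∩ {b0,b2} ∩ {b0,b4,b5} = {b0}; idom=b0
  b6: preds {b2,b3,b4}: {b0,b2} ∩ {b0,b3} ∩ {b0,b4} = {b0}; idom=b0

DF derivation:
  b3←b1: walk b1 to b0
  b3←b2: walk b2 to b0
  b4←b1: walk b1 to b0
  b4←b2: walk b2 to b0
  b4←b5: walk b5→b4 to b0
  b6←b2: walk b2 to b0
  b6←b3: walk b3 to b0
  b6←b4: walk b4 to b0
  b0 → ∅
  b1 → {b3,b4}
  b2 → {b3,b4,b6}
  b3 → {b6}
  b4 → {b4,b6}
  b5 → {b4}
  b6 → ∅

DF(b1) = ["b3", "b4"]

Answer: ["b3", "b4"]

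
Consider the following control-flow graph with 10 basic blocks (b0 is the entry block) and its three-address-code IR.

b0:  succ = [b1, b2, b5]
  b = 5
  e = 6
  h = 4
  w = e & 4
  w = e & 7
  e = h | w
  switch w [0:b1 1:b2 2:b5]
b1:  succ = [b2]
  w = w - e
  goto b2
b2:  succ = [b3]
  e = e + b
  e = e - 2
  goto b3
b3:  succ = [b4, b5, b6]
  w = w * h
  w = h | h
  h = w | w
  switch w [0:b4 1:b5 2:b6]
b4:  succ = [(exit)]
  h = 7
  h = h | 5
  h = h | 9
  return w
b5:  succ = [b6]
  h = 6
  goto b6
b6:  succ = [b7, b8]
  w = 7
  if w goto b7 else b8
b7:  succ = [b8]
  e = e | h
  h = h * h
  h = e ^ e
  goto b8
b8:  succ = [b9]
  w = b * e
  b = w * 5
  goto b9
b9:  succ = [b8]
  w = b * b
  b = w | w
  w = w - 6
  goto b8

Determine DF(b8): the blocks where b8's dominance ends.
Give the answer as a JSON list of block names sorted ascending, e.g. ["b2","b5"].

idom tree: b1←b0 b2←b0 b3←b2 b4←b3 b5←b0 b6←b0 b7←b6 b8←b6 b9←b8
Join-block Dom:
  b2: preds {b0,b1}: {b0} ∩ {b0,b1} = {b0}; idom=b0
  b5: preds {b0,b3}: {b0} ∩ {b0,b2,b3} = {b0}; idom=b0
  b6: preds {b3,b5}: {b0,b2,b3} ∩ {b0,b5} = {b0}; idom=b0
  b8: preds {b6,b7,b9}: {b0,b6} ∩ {b0,b6,b7} ∩ {b0,b6,b8,b9} = {b0,b6}; idom=b6

DF derivation:
  b2←b0: walk · to b0
  b2←b1: walk b1 to b0
  b5←b0: walk · to b0
  b5←b3: walk b3→b2 to b0
  b6←b3: walk b3→b2 to b0
  b6←b5: walk b5 to b0
  b8←b6: walk · to b6
  b8←b7: walk b7 to b6
  b8←b9: walk b9→b8 to b6
  DF(b0)=∅
  DF(b1)={b2}
  DF(b2)={b5,b6}
  DF(b3)={b5,b6}
  DF(b4)=∅
  DF(b5)={b6}
  DF(b6)=∅
  DF(b7)={b8}
  DF(b8)={b8}
  DF(b9)={b8}

DF(b8) = ["b8"]

Answer: ["b8"]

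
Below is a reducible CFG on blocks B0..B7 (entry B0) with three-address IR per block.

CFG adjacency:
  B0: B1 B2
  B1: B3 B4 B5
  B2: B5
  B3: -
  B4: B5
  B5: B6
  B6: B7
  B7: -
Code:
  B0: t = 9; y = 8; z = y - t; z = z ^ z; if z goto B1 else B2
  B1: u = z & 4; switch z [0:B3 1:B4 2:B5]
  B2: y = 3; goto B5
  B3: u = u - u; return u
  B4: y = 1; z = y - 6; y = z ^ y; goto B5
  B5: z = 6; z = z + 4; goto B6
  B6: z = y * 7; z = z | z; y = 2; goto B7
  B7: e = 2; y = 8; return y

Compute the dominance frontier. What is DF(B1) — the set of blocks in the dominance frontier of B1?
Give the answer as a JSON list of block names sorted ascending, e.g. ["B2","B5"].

Answer: ["B5"]

Derivation:
idom tree: B1←B0 B2←B0 B3←B1 B4←B1 B5←B0 B6←B5 B7←B6
Join-block Dom:
  B5: preds {B1,B2,B4}: {B0,B1} ∩ {B0,B2} ∩ {B0,B1,B4} = {B0}; idom=B0

Frontier:
  B5←B1: walk B1 to B0
  B5←B2: walk B2 to B0
  B5←B4: walk B4→B1 to B0
  B0: DF=∅
  B1: DF={B5}
  B2: DF={B5}
  B3: DF=∅
  B4: DF={B5}
  B5: DF=∅
  B6: DF=∅
  B7: DF=∅

DF(B1) = ["B5"]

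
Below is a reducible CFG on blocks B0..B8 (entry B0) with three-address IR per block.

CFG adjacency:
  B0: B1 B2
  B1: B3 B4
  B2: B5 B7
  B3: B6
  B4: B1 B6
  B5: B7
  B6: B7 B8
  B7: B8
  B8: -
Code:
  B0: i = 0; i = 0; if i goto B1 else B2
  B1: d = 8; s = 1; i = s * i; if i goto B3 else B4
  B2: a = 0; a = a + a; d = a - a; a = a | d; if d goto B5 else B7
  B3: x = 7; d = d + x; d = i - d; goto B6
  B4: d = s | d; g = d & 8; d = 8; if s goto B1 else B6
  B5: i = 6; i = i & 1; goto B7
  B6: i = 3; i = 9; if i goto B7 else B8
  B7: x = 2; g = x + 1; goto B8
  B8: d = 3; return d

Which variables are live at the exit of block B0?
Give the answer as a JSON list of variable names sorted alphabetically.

Block summaries:
  B0 def {i} use ∅
  B1 def {d,i,s} use {i}
  B2 def {a,d} use ∅
  B3 def {d,x} use {d,i}
  B4 def {d,g} use {d,s}
  B5 def {i} use ∅
  B6 def {i} use ∅
  B7 def {g,x} use ∅
  B8 def {d} use ∅

Live sets:
  live B0: ∅→{i}
  live B1: {i}→{d,i,s}
  live B2: ∅→∅
  live B3: {d,i}→∅
  live B4: {d,i,s}→{i}
  live B5: ∅→∅
  live B6: ∅→∅
  live B7: ∅→∅
  live B8: ∅→∅

live-out(B0) = ["i"]

Answer: ["i"]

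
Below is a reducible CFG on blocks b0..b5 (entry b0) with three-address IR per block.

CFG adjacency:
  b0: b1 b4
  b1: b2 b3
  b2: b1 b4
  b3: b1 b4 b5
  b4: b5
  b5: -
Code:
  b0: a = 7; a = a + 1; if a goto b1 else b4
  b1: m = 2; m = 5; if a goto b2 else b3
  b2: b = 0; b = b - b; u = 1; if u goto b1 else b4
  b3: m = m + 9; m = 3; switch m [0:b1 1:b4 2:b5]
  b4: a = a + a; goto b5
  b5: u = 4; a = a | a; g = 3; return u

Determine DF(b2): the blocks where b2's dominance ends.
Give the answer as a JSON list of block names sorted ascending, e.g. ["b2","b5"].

Answer: ["b1", "b4"]

Analysis:
idom tree: b1←b0 b2←b1 b3←b1 b4←b0 b5←b0
Dom∩ at merges:
  b1: preds {b0,b2,b3}: {b0} ∩ {b0,b1,b2} ∩ {b0,b1,b3} = {b0}; idom=b0
  b4: preds {b0,b2,b3}: {b0} ∩ {b0,b1,b2} ∩ {b0,b1,b3} = {b0}; idom=b0
  b5: preds {b3,b4}: {b0,b1,b3} ∩ {b0,b4} = {b0}; idom=b0

DF derivation:
  b1←b0: walk · to b0
  b1←b2: walk b2→b1 to b0
  b1←b3: walk b3→b1 to b0
  b4←b0: walk · to b0
  b4←b2: walk b2→b1 to b0
  b4←b3: walk b3→b1 to b0
  b5←b3: walk b3→b1 to b0
  b5←b4: walk b4 to b0
  DF(b0)=∅
  DF(b1)={b1,b4,b5}
  DF(b2)={b1,b4}
  DF(b3)={b1,b4,b5}
  DF(b4)={b5}
  DF(b5)=∅

DF(b2) = ["b1", "b4"]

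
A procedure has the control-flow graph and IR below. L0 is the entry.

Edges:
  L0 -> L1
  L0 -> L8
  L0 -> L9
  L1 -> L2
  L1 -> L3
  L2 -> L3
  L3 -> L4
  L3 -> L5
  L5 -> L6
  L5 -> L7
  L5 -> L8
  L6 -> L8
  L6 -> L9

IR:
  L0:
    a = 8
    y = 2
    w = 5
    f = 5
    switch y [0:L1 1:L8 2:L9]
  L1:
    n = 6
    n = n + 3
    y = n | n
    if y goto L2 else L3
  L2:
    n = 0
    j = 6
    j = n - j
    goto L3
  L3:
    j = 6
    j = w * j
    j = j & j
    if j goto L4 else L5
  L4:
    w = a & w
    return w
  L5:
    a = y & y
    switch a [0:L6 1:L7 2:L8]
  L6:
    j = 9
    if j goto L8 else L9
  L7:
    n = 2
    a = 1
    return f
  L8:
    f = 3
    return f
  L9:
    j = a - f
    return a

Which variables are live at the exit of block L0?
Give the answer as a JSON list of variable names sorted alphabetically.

Block summaries:
  L0: def={a,f,w,y} ue=∅
  L1: def={n,y} ue=∅
  L2: def={j,n} ue=∅
  L3: def={j} ue={w}
  L4: def={w} ue={a,w}
  L5: def={a} ue={y}
  L6: def={j} ue=∅
  L7: def={a,n} ue={f}
  L8: def={f} ue=∅
  L9: def={j} ue={a,f}

Live sets:
  L0 li=∅ lo={a,f,w}
  L1 li={a,f,w} lo={a,f,w,y}
  L2 li={a,f,w,y} lo={a,f,w,y}
  L3 li={a,f,w,y} lo={a,f,w,y}
  L4 li={a,w} lo=∅
  L5 li={f,y} lo={a,f}
  L6 li={a,f} lo={a,f}
  L7 li={f} lo=∅
  L8 li=∅ lo=∅
  L9 li={a,f} lo=∅

live-out(L0) = ["a", "f", "w"]

Answer: ["a", "f", "w"]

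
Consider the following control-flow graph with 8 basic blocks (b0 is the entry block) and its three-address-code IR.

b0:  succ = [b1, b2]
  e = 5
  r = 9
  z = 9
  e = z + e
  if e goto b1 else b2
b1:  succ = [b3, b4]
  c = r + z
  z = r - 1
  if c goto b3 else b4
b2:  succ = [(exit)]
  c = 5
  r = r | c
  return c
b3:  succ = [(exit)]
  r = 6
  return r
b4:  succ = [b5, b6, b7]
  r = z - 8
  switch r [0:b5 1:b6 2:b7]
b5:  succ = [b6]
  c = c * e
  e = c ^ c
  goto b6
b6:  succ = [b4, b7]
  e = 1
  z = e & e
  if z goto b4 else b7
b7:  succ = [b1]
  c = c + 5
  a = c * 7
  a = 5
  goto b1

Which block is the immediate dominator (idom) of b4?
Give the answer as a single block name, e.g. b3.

Answer: b1

Derivation:
idom tree: b1←b0 b2←b0 b3←b1 b4←b1 b5←b4 b6←b4 b7←b4
Dom∩ at merges:
  b1: preds {b0,b7}: {b0} ∩ {b0,b1,b4,b7} = {b0}; idom=b0
  b4: preds {b1,b6}: {b0,b1} ∩ {b0,b1,b4,b6} = {b0,b1}; idom=b1
  b6: preds {b4,b5}: {b0,b1,b4} ∩ {b0,b1,b4,b5} = {b0,b1,b4}; idom=b4
  b7: preds {b4,b6}: {b0,b1,b4} ∩ {b0,b1,b4,b6} = {b0,b1,b4}; idom=b4

idom(b4) = b1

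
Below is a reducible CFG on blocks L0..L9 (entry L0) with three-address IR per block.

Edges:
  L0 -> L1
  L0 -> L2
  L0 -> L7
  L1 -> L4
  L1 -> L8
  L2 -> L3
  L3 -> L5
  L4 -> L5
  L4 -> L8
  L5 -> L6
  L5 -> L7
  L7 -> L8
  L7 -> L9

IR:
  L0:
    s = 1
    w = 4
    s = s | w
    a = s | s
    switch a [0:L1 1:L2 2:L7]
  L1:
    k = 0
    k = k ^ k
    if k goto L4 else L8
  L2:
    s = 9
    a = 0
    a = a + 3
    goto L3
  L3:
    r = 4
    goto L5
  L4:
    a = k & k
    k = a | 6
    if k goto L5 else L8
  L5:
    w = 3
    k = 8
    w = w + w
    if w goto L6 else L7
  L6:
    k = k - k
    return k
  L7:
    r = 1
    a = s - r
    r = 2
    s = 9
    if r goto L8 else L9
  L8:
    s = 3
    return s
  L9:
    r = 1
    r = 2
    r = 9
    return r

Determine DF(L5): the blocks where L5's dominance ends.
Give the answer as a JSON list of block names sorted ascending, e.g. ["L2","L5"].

idom tree: L1←L0 L2←L0 L3←L2 L4←L1 L5←L0 L6←L5 L7←L0 L8←L0 L9←L7
Join-block Dom:
  L5: preds {L3,L4}: {L0,L2,L3} ∩ {L0,L1,L4} = {L0}; idom=L0
  L7: preds {L0,L5}: {L0} ∩ {L0,L5} = {L0}; idom=L0
  L8: preds {L1,L4,L7}: {L0,L1} ∩ {L0,L1,L4} ∩ {L0,L7} = {L0}; idom=L0

DF derivation:
  L5←L3: walk L3→L2 to L0
  L5←L4: walk L4→L1 to L0
  L7←L0: walk · to L0
  L7←L5: walk L5 to L0
  L8←L1: walk L1 to L0
  L8←L4: walk L4→L1 to L0
  L8←L7: walk L7 to L0
  L0: DF=∅
  L1: DF={L5,L8}
  L2: DF={L5}
  L3: DF={L5}
  L4: DF={L5,L8}
  L5: DF={L7}
  L6: DF=∅
  L7: DF={L8}
  L8: DF=∅
  L9: DF=∅

DF(L5) = ["L7"]

Answer: ["L7"]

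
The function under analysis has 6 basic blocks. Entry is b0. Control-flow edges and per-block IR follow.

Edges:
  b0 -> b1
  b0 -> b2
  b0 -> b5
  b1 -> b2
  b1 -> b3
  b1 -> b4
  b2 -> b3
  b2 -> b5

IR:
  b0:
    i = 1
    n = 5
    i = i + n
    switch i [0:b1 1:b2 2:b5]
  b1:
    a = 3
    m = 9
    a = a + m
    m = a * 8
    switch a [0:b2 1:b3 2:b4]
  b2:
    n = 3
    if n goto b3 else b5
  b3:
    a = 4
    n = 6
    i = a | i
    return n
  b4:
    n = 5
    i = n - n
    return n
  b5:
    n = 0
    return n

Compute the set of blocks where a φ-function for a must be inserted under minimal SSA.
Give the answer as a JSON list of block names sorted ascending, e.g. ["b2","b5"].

Answer: ["b2", "b3", "b5"]

Derivation:
idom tree: b1←b0 b2←b0 b3←b0 b4←b1 b5←b0
Dom at joins:
  b2: preds {b0,b1}: {b0} ∩ {b0,b1} = {b0}; idom=b0
  b3: preds {b1,b2}: {b0,b1} ∩ {b0,b2} = {b0}; idom=b0
  b5: preds {b0,b2}: {b0} ∩ {b0,b2} = {b0}; idom=b0

Frontier:
  join b2 pred b0: · stop@b0
  join b2 pred b1: b1 stop@b0
  join b3 pred b1: b1 stop@b0
  join b3 pred b2: b2 stop@b0
  join b5 pred b0: · stop@b0
  join b5 pred b2: b2 stop@b0
  DF(b0)=∅
  DF(b1)={b2,b3}
  DF(b2)={b3,b5}
  DF(b3)=∅
  DF(b4)=∅
  DF(b5)=∅

φ for a: defs {b1,b3}
  DF⁺ = {b2,b3,b5}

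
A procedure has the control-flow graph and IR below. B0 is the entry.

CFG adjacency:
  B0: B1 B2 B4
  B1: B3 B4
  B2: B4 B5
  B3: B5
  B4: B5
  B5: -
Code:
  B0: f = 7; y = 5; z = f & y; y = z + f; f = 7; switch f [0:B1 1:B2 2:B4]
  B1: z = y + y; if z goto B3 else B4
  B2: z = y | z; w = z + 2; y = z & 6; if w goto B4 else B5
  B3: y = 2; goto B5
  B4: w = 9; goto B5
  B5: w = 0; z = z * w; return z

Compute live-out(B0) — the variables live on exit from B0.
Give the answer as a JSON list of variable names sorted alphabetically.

Answer: ["y", "z"]

Analysis:
Per-block:
  B0 def {f,y,z} use ∅
  B1 def {z} use {y}
  B2 def {w,y,z} use {y,z}
  B3 def {y} use ∅
  B4 def {w} use ∅
  B5 def {w,z} use {z}

Backward fixpoint:
  live B0: ∅→{y,z}
  live B1: {y}→{z}
  live B2: {y,z}→{z}
  live B3: {z}→{z}
  live B4: {z}→{z}
  live B5: {z}→∅

live-out(B0) = ["y", "z"]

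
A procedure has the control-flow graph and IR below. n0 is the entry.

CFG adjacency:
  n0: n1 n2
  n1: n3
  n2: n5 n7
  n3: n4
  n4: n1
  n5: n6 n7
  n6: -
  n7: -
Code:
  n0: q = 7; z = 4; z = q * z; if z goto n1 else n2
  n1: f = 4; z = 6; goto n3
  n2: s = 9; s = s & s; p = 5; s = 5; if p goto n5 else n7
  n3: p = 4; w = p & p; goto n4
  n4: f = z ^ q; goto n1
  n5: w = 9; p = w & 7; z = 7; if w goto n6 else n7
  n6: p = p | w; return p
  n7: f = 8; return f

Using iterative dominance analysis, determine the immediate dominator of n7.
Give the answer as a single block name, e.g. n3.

Answer: n2

Analysis:
idom tree: n1←n0 n2←n0 n3←n1 n4←n3 n5←n2 n6←n5 n7←n2
Dom∩ at merges:
  n1: preds {n0,n4}: {n0} ∩ {n0,n1,n3,n4} = {n0}; idom=n0
  n7: preds {n2,n5}: {n0,n2} ∩ {n0,n2,n5} = {n0,n2}; idom=n2

idom(n7) = n2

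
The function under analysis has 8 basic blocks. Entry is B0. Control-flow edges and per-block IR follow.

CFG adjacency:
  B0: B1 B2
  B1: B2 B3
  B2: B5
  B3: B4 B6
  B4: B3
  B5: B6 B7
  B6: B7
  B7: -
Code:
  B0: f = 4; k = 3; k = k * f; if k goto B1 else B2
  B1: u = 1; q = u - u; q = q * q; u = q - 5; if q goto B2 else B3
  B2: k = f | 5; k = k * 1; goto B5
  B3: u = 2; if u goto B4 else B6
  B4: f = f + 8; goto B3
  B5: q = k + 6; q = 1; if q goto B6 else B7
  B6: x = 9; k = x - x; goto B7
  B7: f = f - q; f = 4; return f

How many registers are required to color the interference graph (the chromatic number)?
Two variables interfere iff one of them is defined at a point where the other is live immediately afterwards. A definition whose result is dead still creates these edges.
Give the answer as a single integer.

def/use:
  B0: {f,k} / ∅
  B1: {q,u} / ∅
  B2: {k} / {f}
  B3: {u} / ∅
  B4: {f} / {f}
  B5: {q} / {k}
  B6: {k,x} / ∅
  B7: {f} / {f,q}

Liveness:
  B0 li=∅ lo={f}
  B1 li={f} lo={f,q}
  B2 li={f} lo={f,k}
  B3 li={f,q} lo={f,q}
  B4 li={f,q} lo={f,q}
  B5 li={f,k} lo={f,q}
  B6 li={f,q} lo={f,q}
  B7 li={f,q} lo=∅

Interference:
  f — {k,q,u,x}
  k — {f,q}
  q — {f,k,u,x}
  u — {f,q}
  x — {f,q}

Registers:
  clique {f,k,q} ⇒ need ≥ 3
  3-colouring: c0={f}  c1={q}  c2={k,u,x}
  χ = 3

Answer: 3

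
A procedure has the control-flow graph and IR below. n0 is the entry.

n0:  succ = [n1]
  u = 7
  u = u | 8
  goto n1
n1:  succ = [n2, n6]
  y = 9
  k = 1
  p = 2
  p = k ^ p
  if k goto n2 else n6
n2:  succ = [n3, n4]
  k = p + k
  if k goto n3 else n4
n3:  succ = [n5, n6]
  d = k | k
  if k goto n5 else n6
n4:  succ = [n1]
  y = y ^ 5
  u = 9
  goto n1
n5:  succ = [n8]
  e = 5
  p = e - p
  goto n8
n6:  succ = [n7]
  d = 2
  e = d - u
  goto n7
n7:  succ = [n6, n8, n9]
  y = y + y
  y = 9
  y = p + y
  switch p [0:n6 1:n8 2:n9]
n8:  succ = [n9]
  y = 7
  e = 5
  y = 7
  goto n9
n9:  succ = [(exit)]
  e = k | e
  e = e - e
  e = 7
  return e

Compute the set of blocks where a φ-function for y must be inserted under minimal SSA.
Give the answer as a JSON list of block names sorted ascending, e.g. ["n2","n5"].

idom tree: n1←n0 n2←n1 n3←n2 n4←n2 n5←n3 n6←n1 n7←n6 n8←n1 n9←n1
Dom∩ at merges:
  n1: preds {n0,n4}: {n0} ∩ {n0,n1,n2,n4} = {n0}; idom=n0
  n6: preds {n1,n3,n7}: {n0,n1} ∩ {n0,n1,n2,n3} ∩ {n0,n1,n6,n7} = {n0,n1}; idom=n1
  n8: preds {n5,n7}: {n0,n1,n2,n3,n5} ∩ {n0,n1,n6,n7} = {n0,n1}; idom=n1
  n9: preds {n7,n8}: {n0,n1,n6,n7} ∩ {n0,n1,n8} = {n0,n1}; idom=n1

DF derivation:
  join n1 pred n0: · stop@n0
  join n1 pred n4: n4→n2→n1 stop@n0
  join n6 pred n1: · stop@n1
  join n6 pred n3: n3→n2 stop@n1
  join n6 pred n7: n7→n6 stop@n1
  join n8 pred n5: n5→n3→n2 stop@n1
  join n8 pred n7: n7→n6 stop@n1
  join n9 pred n7: n7→n6 stop@n1
  join n9 pred n8: n8 stop@n1
  n0: DF=∅
  n1: DF={n1}
  n2: DF={n1,n6,n8}
  n3: DF={n6,n8}
  n4: DF={n1}
  n5: DF={n8}
  n6: DF={n6,n8,n9}
  n7: DF={n6,n8,n9}
  n8: DF={n9}
  n9: DF=∅

φ for y: defs {n1,n4,n7,n8}
  DF⁺ = {n1,n6,n8,n9}

Answer: ["n1", "n6", "n8", "n9"]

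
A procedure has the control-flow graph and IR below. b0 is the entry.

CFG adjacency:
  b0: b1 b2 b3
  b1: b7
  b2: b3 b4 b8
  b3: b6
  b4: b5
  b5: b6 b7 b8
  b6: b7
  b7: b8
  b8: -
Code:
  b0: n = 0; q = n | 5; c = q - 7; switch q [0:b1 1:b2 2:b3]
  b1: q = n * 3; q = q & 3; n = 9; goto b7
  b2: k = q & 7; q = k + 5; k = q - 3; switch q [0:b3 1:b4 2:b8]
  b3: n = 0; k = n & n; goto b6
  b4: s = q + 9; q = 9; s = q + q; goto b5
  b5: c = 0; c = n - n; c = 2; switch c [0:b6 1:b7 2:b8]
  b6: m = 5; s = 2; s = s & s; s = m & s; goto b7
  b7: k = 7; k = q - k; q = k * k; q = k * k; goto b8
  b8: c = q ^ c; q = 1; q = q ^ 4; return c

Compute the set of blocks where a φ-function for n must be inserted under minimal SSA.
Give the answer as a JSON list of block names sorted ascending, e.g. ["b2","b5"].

idom tree: b1←b0 b2←b0 b3←b0 b4←b2 b5←b4 b6←b0 b7←b0 b8←b0
Dom at joins:
  b3: preds {b0,b2}: {b0} ∩ {b0,b2} = {b0}; idom=b0
  b6: preds {b3,b5}: {b0,b3} ∩ {b0,b2,b4,b5} = {b0}; idom=b0
  b7: preds {b1,b5,b6}: {b0,b1} ∩ {b0,b2,b4,b5} ∩ {b0,b6} = {b0}; idom=b0
  b8: preds {b2,b5,b7}: {b0,b2} ∩ {b0,b2,b4,b5} ∩ {b0,b7} = {b0}; idom=b0

Frontier:
  join b3 pred b0: · stop@b0
  join b3 pred b2: b2 stop@b0
  join b6 pred b3: b3 stop@b0
  join b6 pred b5: b5→b4→b2 stop@b0
  join b7 pred b1: b1 stop@b0
  join b7 pred b5: b5→b4→b2 stop@b0
  join b7 pred b6: b6 stop@b0
  join b8 pred b2: b2 stop@b0
  join b8 pred b5: b5→b4→b2 stop@b0
  join b8 pred b7: b7 stop@b0
  b0 → ∅
  b1 → {b7}
  b2 → {b3,b6,b7,b8}
  b3 → {b6}
  b4 → {b6,b7,b8}
  b5 → {b6,b7,b8}
  b6 → {b7}
  b7 → {b8}
  b8 → ∅

φ for n: defs {b0,b1,b3}
  DF⁺ = {b6,b7,b8}

Answer: ["b6", "b7", "b8"]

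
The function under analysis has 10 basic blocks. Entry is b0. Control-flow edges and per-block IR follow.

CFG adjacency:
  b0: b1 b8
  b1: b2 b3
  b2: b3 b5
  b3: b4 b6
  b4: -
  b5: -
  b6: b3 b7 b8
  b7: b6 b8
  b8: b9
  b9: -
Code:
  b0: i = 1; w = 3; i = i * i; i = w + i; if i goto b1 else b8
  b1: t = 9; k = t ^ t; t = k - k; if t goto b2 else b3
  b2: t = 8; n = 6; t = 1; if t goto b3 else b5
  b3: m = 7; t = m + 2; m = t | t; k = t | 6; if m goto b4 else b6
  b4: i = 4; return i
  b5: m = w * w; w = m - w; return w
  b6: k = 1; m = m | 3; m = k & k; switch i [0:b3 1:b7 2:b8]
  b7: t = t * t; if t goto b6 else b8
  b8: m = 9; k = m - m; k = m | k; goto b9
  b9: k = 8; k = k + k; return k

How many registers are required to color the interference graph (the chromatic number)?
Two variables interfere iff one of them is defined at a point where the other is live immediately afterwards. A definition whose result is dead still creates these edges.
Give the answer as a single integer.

Block summaries:
  b0 def {i,w} use ∅
  b1 def {k,t} use ∅
  b2 def {n,t} use ∅
  b3 def {k,m,t} use ∅
  b4 def {i} use ∅
  b5 def {m,w} use {w}
  b6 def {k,m} use {i,m}
  b7 def {t} use {t}
  b8 def {k,m} use ∅
  b9 def {k} use ∅

Backward fixpoint:
  b0 li=∅ lo={i,w}
  b1 li={i,w} lo={i,w}
  b2 li={i,w} lo={i,w}
  b3 li={i} lo={i,m,t}
  b4 li=∅ lo=∅
  b5 li={w} lo=∅
  b6 li={i,m,t} lo={i,m,t}
  b7 li={i,m,t} lo={i,m,t}
  b8 li=∅ lo=∅
  b9 li=∅ lo=∅

Interference:
  i↔{k,m,n,t,w}
  k↔{i,m,t,w}
  m↔{i,k,t,w}
  n↔{i,w}
  t↔{i,k,m,w}
  w↔{i,k,m,n,t}

Chromatic number:
  {i,k,m,t,w} pairwise interfere (5-clique) ⇒ χ ≥ 5
  5-colouring: r0={i}  r1={w}  r2={k,n}  r3={m}  r4={t}
  χ = 5

Answer: 5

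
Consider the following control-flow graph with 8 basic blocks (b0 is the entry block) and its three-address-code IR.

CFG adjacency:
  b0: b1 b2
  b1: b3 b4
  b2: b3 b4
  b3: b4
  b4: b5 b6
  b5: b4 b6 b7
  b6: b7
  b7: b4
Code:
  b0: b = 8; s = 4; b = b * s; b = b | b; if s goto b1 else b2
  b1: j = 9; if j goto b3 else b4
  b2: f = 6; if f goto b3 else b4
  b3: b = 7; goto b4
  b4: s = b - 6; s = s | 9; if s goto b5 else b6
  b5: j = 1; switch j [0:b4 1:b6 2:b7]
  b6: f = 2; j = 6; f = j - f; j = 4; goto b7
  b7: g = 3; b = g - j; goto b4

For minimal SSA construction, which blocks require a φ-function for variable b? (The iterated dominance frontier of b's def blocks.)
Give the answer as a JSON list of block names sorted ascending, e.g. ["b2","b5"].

idom tree: b1←b0 b2←b0 b3←b0 b4←b0 b5←b4 b6←b4 b7←b4
Dom∩ at merges:
  b3: preds {b1,b2}: {b0,b1} ∩ {b0,b2} = {b0}; idom=b0
  b4: preds {b1,b2,b3,b5,b7}: {b0,b1} ∩ {b0,b2} ∩ {b0,b3} ∩ {b0,b4,b5} ∩ {b0,b4,b7} = {b0}; idom=b0
  b6: preds {b4,b5}: {b0,b4} ∩ {b0,b4,b5} = {b0,b4}; idom=b4
  b7: preds {b5,b6}: {b0,b4,b5} ∩ {b0,b4,b6} = {b0,b4}; idom=b4

DF derivation:
  b3←b1: walk b1 to b0
  b3←b2: walk b2 to b0
  b4←b1: walk b1 to b0
  b4←b2: walk b2 to b0
  b4←b3: walk b3 to b0
  b4←b5: walk b5→b4 to b0
  b4←b7: walk b7→b4 to b0
  b6←b4: walk · to b4
  b6←b5: walk b5 to b4
  b7←b5: walk b5 to b4
  b7←b6: walk b6 to b4
  b0: DF=∅
  b1: DF={b3,b4}
  b2: DF={b3,b4}
  b3: DF={b4}
  b4: DF={b4}
  b5: DF={b4,b6,b7}
  b6: DF={b7}
  b7: DF={b4}

φ for b: defs {b0,b3,b7}
  DF⁺ = {b4}

Answer: ["b4"]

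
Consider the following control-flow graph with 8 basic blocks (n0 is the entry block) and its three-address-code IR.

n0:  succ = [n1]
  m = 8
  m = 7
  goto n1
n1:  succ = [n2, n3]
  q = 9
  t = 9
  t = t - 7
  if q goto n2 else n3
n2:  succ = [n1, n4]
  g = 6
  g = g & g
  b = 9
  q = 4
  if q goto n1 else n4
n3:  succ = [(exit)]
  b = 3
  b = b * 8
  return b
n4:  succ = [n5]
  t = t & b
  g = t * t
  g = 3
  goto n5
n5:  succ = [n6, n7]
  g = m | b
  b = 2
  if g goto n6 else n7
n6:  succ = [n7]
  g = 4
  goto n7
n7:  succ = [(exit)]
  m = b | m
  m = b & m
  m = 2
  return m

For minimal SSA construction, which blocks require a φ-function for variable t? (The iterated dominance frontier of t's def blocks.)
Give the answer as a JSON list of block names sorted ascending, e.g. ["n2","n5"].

idom tree: n1←n0 n2←n1 n3←n1 n4←n2 n5←n4 n6←n5 n7←n5
Dom at joins:
  n1: preds {n0,n2}: {n0} ∩ {n0,n1,n2} = {n0}; idom=n0
  n7: preds {n5,n6}: {n0,n1,n2,n4,n5} ∩ {n0,n1,n2,n4,n5,n6} = {n0,n1,n2,n4,n5}; idom=n5

Frontier:
  join n1 pred n0: · stop@n0
  join n1 pred n2: n2→n1 stop@n0
  join n7 pred n5: · stop@n5
  join n7 pred n6: n6 stop@n5
  DF(n0)=∅
  DF(n1)={n1}
  DF(n2)={n1}
  DF(n3)=∅
  DF(n4)=∅
  DF(n5)=∅
  DF(n6)={n7}
  DF(n7)=∅

φ for t: defs {n1,n4}
  DF⁺ = {n1}

Answer: ["n1"]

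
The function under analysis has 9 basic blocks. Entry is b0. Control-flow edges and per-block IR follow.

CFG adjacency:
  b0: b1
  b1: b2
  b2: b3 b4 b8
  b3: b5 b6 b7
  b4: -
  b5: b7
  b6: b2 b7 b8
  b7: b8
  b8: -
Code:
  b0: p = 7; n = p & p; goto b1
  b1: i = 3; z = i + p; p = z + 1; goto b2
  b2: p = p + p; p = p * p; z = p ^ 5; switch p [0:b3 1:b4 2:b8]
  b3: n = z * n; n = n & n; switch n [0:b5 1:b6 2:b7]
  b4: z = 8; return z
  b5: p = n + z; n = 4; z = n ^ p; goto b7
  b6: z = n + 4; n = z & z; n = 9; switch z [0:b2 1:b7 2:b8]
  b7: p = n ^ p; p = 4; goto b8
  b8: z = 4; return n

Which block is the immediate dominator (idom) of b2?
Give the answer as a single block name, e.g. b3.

Answer: b1

Derivation:
idom tree: b1←b0 b2←b1 b3←b2 b4←b2 b5←b3 b6←b3 b7←b3 b8←b2
Join-block Dom:
  b2: preds {b1,b6}: {b0,b1} ∩ {b0,b1,b2,b3,b6} = {b0,b1}; idom=b1
  b7: preds {b3,b5,b6}: {b0,b1,b2,b3} ∩ {b0,b1,b2,b3,b5} ∩ {b0,b1,b2,b3,b6} = {b0,b1,b2,b3}; idom=b3
  b8: preds {b2,b6,b7}: {b0,b1,b2} ∩ {b0,b1,b2,b3,b6} ∩ {b0,b1,b2,b3,b7} = {b0,b1,b2}; idom=b2

idom(b2) = b1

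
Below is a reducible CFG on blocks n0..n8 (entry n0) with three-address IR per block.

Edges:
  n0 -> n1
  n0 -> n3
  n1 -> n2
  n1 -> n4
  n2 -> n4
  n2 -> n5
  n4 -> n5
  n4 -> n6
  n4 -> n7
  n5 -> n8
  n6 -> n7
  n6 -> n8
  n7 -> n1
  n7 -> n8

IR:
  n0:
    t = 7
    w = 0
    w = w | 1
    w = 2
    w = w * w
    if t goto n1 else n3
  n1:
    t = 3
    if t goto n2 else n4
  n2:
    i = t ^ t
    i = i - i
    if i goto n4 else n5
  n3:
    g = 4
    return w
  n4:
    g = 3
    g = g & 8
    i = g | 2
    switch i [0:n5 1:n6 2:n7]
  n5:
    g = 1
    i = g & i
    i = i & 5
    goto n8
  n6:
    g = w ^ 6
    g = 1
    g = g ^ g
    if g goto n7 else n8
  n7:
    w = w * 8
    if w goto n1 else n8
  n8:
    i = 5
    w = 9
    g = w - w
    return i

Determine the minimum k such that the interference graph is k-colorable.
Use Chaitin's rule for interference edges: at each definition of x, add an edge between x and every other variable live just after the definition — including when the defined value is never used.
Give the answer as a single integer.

Answer: 3

Working:
Block summaries:
  n0: {t,w} / ∅
  n1: {t} / ∅
  n2: {i} / {t}
  n3: {g} / {w}
  n4: {g,i} / ∅
  n5: {g,i} / {i}
  n6: {g} / {w}
  n7: {w} / {w}
  n8: {g,i,w} / ∅

Backward fixpoint:
  n0 li=∅ lo={w}
  n1 li={w} lo={t,w}
  n2 li={t,w} lo={i,w}
  n3 li={w} lo=∅
  n4 li={w} lo={i,w}
  n5 li={i} lo=∅
  n6 li={w} lo={w}
  n7 li={w} lo={w}
  n8 li=∅ lo=∅

Conflict graph:
  g: {i,w}
  i: {g,w}
  t: {w}
  w: {g,i,t}

Colouring:
  lower bound: {g,i,w} mutually conflict ⇒ χ ≥ 3
  3-colouring: c0={w}  c1={g,t}  c2={i}
  χ = 3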